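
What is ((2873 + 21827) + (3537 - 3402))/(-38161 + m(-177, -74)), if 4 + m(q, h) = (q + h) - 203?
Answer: -24835/38619 ≈ -0.64308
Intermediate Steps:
m(q, h) = -207 + h + q (m(q, h) = -4 + ((q + h) - 203) = -4 + ((h + q) - 203) = -4 + (-203 + h + q) = -207 + h + q)
((2873 + 21827) + (3537 - 3402))/(-38161 + m(-177, -74)) = ((2873 + 21827) + (3537 - 3402))/(-38161 + (-207 - 74 - 177)) = (24700 + 135)/(-38161 - 458) = 24835/(-38619) = 24835*(-1/38619) = -24835/38619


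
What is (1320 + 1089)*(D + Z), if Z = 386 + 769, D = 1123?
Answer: 5487702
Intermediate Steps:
Z = 1155
(1320 + 1089)*(D + Z) = (1320 + 1089)*(1123 + 1155) = 2409*2278 = 5487702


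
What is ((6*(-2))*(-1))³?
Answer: 1728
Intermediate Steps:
((6*(-2))*(-1))³ = (-12*(-1))³ = 12³ = 1728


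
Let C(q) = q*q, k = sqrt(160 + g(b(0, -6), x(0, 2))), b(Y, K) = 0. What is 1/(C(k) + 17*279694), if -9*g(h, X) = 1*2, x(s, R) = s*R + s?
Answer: 9/42794620 ≈ 2.1031e-7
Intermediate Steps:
x(s, R) = s + R*s (x(s, R) = R*s + s = s + R*s)
g(h, X) = -2/9
k = sqrt(1438)/3 (k = sqrt(160 - 2/9) = sqrt(1438/9) = sqrt(1438)/3 ≈ 12.640)
C(q) = q**2
1/(C(k) + 17*279694) = 1/((sqrt(1438)/3)**2 + 17*279694) = 1/(1438/9 + 4754798) = 1/(42794620/9) = 9/42794620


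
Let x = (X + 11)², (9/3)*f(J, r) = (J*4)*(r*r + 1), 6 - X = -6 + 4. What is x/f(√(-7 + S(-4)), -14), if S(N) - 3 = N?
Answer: -1083*I*√2/3152 ≈ -0.48591*I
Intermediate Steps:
S(N) = 3 + N
X = 8 (X = 6 - (-6 + 4) = 6 - 1*(-2) = 6 + 2 = 8)
f(J, r) = 4*J*(1 + r²)/3 (f(J, r) = ((J*4)*(r*r + 1))/3 = ((4*J)*(r² + 1))/3 = ((4*J)*(1 + r²))/3 = (4*J*(1 + r²))/3 = 4*J*(1 + r²)/3)
x = 361 (x = (8 + 11)² = 19² = 361)
x/f(√(-7 + S(-4)), -14) = 361/((4*√(-7 + (3 - 4))*(1 + (-14)²)/3)) = 361/((4*√(-7 - 1)*(1 + 196)/3)) = 361/(((4/3)*√(-8)*197)) = 361/(((4/3)*(2*I*√2)*197)) = 361/((1576*I*√2/3)) = 361*(-3*I*√2/3152) = -1083*I*√2/3152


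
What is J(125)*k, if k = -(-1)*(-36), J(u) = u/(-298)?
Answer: 2250/149 ≈ 15.101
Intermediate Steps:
J(u) = -u/298 (J(u) = u*(-1/298) = -u/298)
k = -36 (k = -1*36 = -36)
J(125)*k = -1/298*125*(-36) = -125/298*(-36) = 2250/149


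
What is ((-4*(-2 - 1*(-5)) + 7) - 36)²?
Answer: 1681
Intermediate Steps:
((-4*(-2 - 1*(-5)) + 7) - 36)² = ((-4*(-2 + 5) + 7) - 36)² = ((-4*3 + 7) - 36)² = ((-12 + 7) - 36)² = (-5 - 36)² = (-41)² = 1681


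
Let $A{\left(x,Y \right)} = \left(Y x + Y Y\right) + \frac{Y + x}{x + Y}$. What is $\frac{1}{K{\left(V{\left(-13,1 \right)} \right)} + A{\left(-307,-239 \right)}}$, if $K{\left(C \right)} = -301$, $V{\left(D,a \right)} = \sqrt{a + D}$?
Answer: $\frac{1}{130194} \approx 7.6809 \cdot 10^{-6}$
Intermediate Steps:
$V{\left(D,a \right)} = \sqrt{D + a}$
$A{\left(x,Y \right)} = 1 + Y^{2} + Y x$ ($A{\left(x,Y \right)} = \left(Y x + Y^{2}\right) + \frac{Y + x}{Y + x} = \left(Y^{2} + Y x\right) + 1 = 1 + Y^{2} + Y x$)
$\frac{1}{K{\left(V{\left(-13,1 \right)} \right)} + A{\left(-307,-239 \right)}} = \frac{1}{-301 + \left(1 + \left(-239\right)^{2} - -73373\right)} = \frac{1}{-301 + \left(1 + 57121 + 73373\right)} = \frac{1}{-301 + 130495} = \frac{1}{130194}$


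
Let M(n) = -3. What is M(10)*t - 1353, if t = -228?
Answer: -669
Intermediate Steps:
M(10)*t - 1353 = -3*(-228) - 1353 = 684 - 1353 = -669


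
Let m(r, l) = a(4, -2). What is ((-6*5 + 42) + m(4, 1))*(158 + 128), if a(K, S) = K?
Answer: 4576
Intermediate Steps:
m(r, l) = 4
((-6*5 + 42) + m(4, 1))*(158 + 128) = ((-6*5 + 42) + 4)*(158 + 128) = ((-30 + 42) + 4)*286 = (12 + 4)*286 = 16*286 = 4576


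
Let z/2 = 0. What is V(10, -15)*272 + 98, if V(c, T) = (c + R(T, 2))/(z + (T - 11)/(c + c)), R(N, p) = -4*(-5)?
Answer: -80326/13 ≈ -6178.9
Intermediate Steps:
R(N, p) = 20
z = 0 (z = 2*0 = 0)
V(c, T) = 2*c*(20 + c)/(-11 + T) (V(c, T) = (c + 20)/(0 + (T - 11)/(c + c)) = (20 + c)/(0 + (-11 + T)/((2*c))) = (20 + c)/(0 + (-11 + T)*(1/(2*c))) = (20 + c)/(0 + (-11 + T)/(2*c)) = (20 + c)/(((-11 + T)/(2*c))) = (20 + c)*(2*c/(-11 + T)) = 2*c*(20 + c)/(-11 + T))
V(10, -15)*272 + 98 = (2*10*(20 + 10)/(-11 - 15))*272 + 98 = (2*10*30/(-26))*272 + 98 = (2*10*(-1/26)*30)*272 + 98 = -300/13*272 + 98 = -81600/13 + 98 = -80326/13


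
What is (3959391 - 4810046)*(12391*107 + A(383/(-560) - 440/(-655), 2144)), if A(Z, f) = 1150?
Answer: -1128808126485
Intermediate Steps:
(3959391 - 4810046)*(12391*107 + A(383/(-560) - 440/(-655), 2144)) = (3959391 - 4810046)*(12391*107 + 1150) = -850655*(1325837 + 1150) = -850655*1326987 = -1128808126485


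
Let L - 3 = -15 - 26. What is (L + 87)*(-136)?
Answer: -6664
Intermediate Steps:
L = -38 (L = 3 + (-15 - 26) = 3 - 41 = -38)
(L + 87)*(-136) = (-38 + 87)*(-136) = 49*(-136) = -6664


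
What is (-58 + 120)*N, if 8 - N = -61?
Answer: 4278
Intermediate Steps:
N = 69 (N = 8 - 1*(-61) = 8 + 61 = 69)
(-58 + 120)*N = (-58 + 120)*69 = 62*69 = 4278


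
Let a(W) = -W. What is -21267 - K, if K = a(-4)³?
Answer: -21331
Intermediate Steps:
K = 64 (K = (-1*(-4))³ = 4³ = 64)
-21267 - K = -21267 - 1*64 = -21267 - 64 = -21331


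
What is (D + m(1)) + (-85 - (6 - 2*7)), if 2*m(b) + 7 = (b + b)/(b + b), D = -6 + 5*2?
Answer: -76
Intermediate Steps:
D = 4 (D = -6 + 10 = 4)
m(b) = -3 (m(b) = -7/2 + ((b + b)/(b + b))/2 = -7/2 + ((2*b)/((2*b)))/2 = -7/2 + ((2*b)*(1/(2*b)))/2 = -7/2 + (½)*1 = -7/2 + ½ = -3)
(D + m(1)) + (-85 - (6 - 2*7)) = (4 - 3) + (-85 - (6 - 2*7)) = 1 + (-85 - (6 - 14)) = 1 + (-85 - 1*(-8)) = 1 + (-85 + 8) = 1 - 77 = -76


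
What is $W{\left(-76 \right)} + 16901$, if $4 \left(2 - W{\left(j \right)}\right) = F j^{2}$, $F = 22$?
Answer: $-14865$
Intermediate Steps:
$W{\left(j \right)} = 2 - \frac{11 j^{2}}{2}$ ($W{\left(j \right)} = 2 - \frac{22 j^{2}}{4} = 2 - \frac{11 j^{2}}{2}$)
$W{\left(-76 \right)} + 16901 = \left(2 - \frac{11 \left(-76\right)^{2}}{2}\right) + 16901 = \left(2 - 31768\right) + 16901 = -31766 + 16901 = -14865$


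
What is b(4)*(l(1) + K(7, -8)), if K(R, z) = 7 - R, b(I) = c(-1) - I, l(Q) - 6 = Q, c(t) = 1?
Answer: -21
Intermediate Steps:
l(Q) = 6 + Q
b(I) = 1 - I
b(4)*(l(1) + K(7, -8)) = (1 - 1*4)*((6 + 1) + (7 - 1*7)) = (1 - 4)*(7 + (7 - 7)) = -3*(7 + 0) = -3*7 = -21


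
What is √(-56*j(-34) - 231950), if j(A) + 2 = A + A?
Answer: I*√228030 ≈ 477.52*I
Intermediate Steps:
j(A) = -2 + 2*A (j(A) = -2 + (A + A) = -2 + 2*A)
√(-56*j(-34) - 231950) = √(-56*(-2 + 2*(-34)) - 231950) = √(-56*(-2 - 68) - 231950) = √(-56*(-70) - 231950) = √(3920 - 231950) = √(-228030) = I*√228030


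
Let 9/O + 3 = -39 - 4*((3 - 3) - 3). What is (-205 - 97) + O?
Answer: -3023/10 ≈ -302.30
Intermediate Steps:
O = -3/10 (O = 9/(-3 + (-39 - 4*((3 - 3) - 3))) = 9/(-3 + (-39 - 4*(0 - 3))) = 9/(-3 + (-39 - 4*(-3))) = 9/(-3 + (-39 - 1*(-12))) = 9/(-3 + (-39 + 12)) = 9/(-3 - 27) = 9/(-30) = 9*(-1/30) = -3/10 ≈ -0.30000)
(-205 - 97) + O = (-205 - 97) - 3/10 = -302 - 3/10 = -3023/10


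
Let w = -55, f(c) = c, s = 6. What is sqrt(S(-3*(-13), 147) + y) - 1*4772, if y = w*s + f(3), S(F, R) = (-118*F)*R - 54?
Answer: -4772 + 475*I*sqrt(3) ≈ -4772.0 + 822.72*I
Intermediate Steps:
S(F, R) = -54 - 118*F*R (S(F, R) = -118*F*R - 54 = -54 - 118*F*R)
y = -327 (y = -55*6 + 3 = -330 + 3 = -327)
sqrt(S(-3*(-13), 147) + y) - 1*4772 = sqrt((-54 - 118*(-3*(-13))*147) - 327) - 1*4772 = sqrt((-54 - 118*39*147) - 327) - 4772 = sqrt((-54 - 676494) - 327) - 4772 = sqrt(-676548 - 327) - 4772 = sqrt(-676875) - 4772 = 475*I*sqrt(3) - 4772 = -4772 + 475*I*sqrt(3)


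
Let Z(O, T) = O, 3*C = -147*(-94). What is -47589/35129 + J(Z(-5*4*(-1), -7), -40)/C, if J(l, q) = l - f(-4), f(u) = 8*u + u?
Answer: -15516265/11557441 ≈ -1.3425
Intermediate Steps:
C = 4606 (C = (-147*(-94))/3 = (⅓)*13818 = 4606)
f(u) = 9*u
J(l, q) = 36 + l (J(l, q) = l - 9*(-4) = l - 1*(-36) = l + 36 = 36 + l)
-47589/35129 + J(Z(-5*4*(-1), -7), -40)/C = -47589/35129 + (36 - 5*4*(-1))/4606 = -47589*1/35129 + (36 - 20*(-1))*(1/4606) = -47589/35129 + (36 + 20)*(1/4606) = -47589/35129 + 56*(1/4606) = -47589/35129 + 4/329 = -15516265/11557441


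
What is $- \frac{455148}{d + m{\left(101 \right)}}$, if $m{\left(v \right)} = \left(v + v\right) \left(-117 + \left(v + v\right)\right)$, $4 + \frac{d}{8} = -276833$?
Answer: $\frac{227574}{1098763} \approx 0.20712$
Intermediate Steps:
$d = -2214696$ ($d = -32 + 8 \left(-276833\right) = -32 - 2214664 = -2214696$)
$m{\left(v \right)} = 2 v \left(-117 + 2 v\right)$
$- \frac{455148}{d + m{\left(101 \right)}} = - \frac{455148}{-2214696 + 2 \cdot 101 \left(-117 + 2 \cdot 101\right)} = - \frac{455148}{-2214696 + 2 \cdot 101 \left(-117 + 202\right)} = - \frac{455148}{-2214696 + 2 \cdot 101 \cdot 85} = - \frac{455148}{-2214696 + 17170} = - \frac{455148}{-2197526} = \left(-455148\right) \left(- \frac{1}{2197526}\right) = \frac{227574}{1098763}$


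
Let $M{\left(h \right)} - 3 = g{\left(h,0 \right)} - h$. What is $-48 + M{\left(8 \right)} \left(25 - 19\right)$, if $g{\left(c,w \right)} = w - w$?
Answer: $-78$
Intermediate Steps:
$g{\left(c,w \right)} = 0$
$M{\left(h \right)} = 3 - h$ ($M{\left(h \right)} = 3 + \left(0 - h\right) = 3 - h$)
$-48 + M{\left(8 \right)} \left(25 - 19\right) = -48 + \left(3 - 8\right) \left(25 - 19\right) = -48 + \left(3 - 8\right) 6 = -48 - 30 = -78$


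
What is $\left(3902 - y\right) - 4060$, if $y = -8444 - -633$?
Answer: $7653$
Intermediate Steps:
$y = -7811$ ($y = -8444 + 633 = -7811$)
$\left(3902 - y\right) - 4060 = \left(3902 - -7811\right) - 4060 = \left(3902 + 7811\right) - 4060 = 11713 - 4060 = 7653$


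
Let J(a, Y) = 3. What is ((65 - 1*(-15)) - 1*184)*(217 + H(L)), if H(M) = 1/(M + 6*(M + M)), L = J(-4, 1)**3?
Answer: -609344/27 ≈ -22568.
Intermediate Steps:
L = 27 (L = 3**3 = 27)
H(M) = 1/(13*M) (H(M) = 1/(M + 6*(2*M)) = 1/(M + 12*M) = 1/(13*M))
((65 - 1*(-15)) - 1*184)*(217 + H(L)) = ((65 - 1*(-15)) - 1*184)*(217 + (1/13)/27) = ((65 + 15) - 184)*(217 + (1/13)*(1/27)) = (80 - 184)*(217 + 1/351) = -104*76168/351 = -609344/27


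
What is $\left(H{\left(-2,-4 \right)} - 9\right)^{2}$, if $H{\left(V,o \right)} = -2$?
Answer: $121$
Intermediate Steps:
$\left(H{\left(-2,-4 \right)} - 9\right)^{2} = \left(-2 - 9\right)^{2} = \left(-11\right)^{2} = 121$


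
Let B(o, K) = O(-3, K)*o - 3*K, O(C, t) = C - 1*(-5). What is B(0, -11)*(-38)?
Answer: -1254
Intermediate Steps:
O(C, t) = 5 + C (O(C, t) = C + 5 = 5 + C)
B(o, K) = -3*K + 2*o (B(o, K) = (5 - 3)*o - 3*K = 2*o - 3*K = -3*K + 2*o)
B(0, -11)*(-38) = (-3*(-11) + 2*0)*(-38) = (33 + 0)*(-38) = 33*(-38) = -1254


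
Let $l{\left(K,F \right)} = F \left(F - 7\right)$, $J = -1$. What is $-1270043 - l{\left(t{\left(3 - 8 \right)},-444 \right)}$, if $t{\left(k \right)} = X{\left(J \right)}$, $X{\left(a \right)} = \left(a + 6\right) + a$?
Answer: $-1470287$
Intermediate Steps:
$X{\left(a \right)} = 6 + 2 a$ ($X{\left(a \right)} = \left(6 + a\right) + a = 6 + 2 a$)
$t{\left(k \right)} = 4$ ($t{\left(k \right)} = 6 + 2 \left(-1\right) = 6 - 2 = 4$)
$l{\left(K,F \right)} = F \left(-7 + F\right)$
$-1270043 - l{\left(t{\left(3 - 8 \right)},-444 \right)} = -1270043 - - 444 \left(-7 - 444\right) = -1270043 - \left(-444\right) \left(-451\right) = -1270043 - 200244 = -1470287$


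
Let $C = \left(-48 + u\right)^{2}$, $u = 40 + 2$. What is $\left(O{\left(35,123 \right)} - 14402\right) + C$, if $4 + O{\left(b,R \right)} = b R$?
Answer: $-10065$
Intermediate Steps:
$O{\left(b,R \right)} = -4 + R b$ ($O{\left(b,R \right)} = -4 + b R = -4 + R b$)
$u = 42$
$C = 36$ ($C = \left(-48 + 42\right)^{2} = \left(-6\right)^{2} = 36$)
$\left(O{\left(35,123 \right)} - 14402\right) + C = \left(\left(-4 + 123 \cdot 35\right) - 14402\right) + 36 = \left(\left(-4 + 4305\right) - 14402\right) + 36 = \left(4301 - 14402\right) + 36 = -10101 + 36 = -10065$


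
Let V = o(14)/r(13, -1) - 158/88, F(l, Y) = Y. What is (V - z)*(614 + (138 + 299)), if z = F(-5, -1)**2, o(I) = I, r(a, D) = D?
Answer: -776689/44 ≈ -17652.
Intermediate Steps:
V = -695/44 (V = 14/(-1) - 158/88 = 14*(-1) - 158*1/88 = -14 - 79/44 = -695/44 ≈ -15.795)
z = 1 (z = (-1)**2 = 1)
(V - z)*(614 + (138 + 299)) = (-695/44 - 1*1)*(614 + (138 + 299)) = (-695/44 - 1)*(614 + 437) = -739/44*1051 = -776689/44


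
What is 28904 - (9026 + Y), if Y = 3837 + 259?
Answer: 15782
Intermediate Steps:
Y = 4096
28904 - (9026 + Y) = 28904 - (9026 + 4096) = 28904 - 1*13122 = 28904 - 13122 = 15782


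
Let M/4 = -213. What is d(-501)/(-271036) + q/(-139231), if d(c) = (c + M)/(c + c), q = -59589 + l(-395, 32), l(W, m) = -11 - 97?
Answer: 5404069261547/12604028847544 ≈ 0.42876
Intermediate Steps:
M = -852 (M = 4*(-213) = -852)
l(W, m) = -108
q = -59697 (q = -59589 - 108 = -59697)
d(c) = (-852 + c)/(2*c) (d(c) = (c - 852)/(c + c) = (-852 + c)/((2*c)) = (-852 + c)*(1/(2*c)) = (-852 + c)/(2*c))
d(-501)/(-271036) + q/(-139231) = ((1/2)*(-852 - 501)/(-501))/(-271036) - 59697/(-139231) = ((1/2)*(-1/501)*(-1353))*(-1/271036) - 59697*(-1/139231) = (451/334)*(-1/271036) + 59697/139231 = -451/90526024 + 59697/139231 = 5404069261547/12604028847544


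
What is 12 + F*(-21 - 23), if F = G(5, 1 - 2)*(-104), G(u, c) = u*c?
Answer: -22868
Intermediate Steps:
G(u, c) = c*u
F = 520 (F = ((1 - 2)*5)*(-104) = -1*5*(-104) = -5*(-104) = 520)
12 + F*(-21 - 23) = 12 + 520*(-21 - 23) = 12 + 520*(-44) = 12 - 22880 = -22868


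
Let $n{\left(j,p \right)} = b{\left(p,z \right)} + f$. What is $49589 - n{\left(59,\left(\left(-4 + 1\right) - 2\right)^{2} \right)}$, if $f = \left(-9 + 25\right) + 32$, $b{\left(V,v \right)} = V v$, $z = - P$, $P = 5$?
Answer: $49666$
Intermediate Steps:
$z = -5$ ($z = \left(-1\right) 5 = -5$)
$f = 48$ ($f = 16 + 32 = 48$)
$n{\left(j,p \right)} = 48 - 5 p$ ($n{\left(j,p \right)} = p \left(-5\right) + 48 = - 5 p + 48 = 48 - 5 p$)
$49589 - n{\left(59,\left(\left(-4 + 1\right) - 2\right)^{2} \right)} = 49589 - \left(48 - 5 \left(\left(-4 + 1\right) - 2\right)^{2}\right) = 49589 - \left(48 - 5 \left(-3 - 2\right)^{2}\right) = 49589 - \left(48 - 5 \left(-5\right)^{2}\right) = 49589 - \left(48 - 125\right) = 49589 - -77 = 49589 + 77 = 49666$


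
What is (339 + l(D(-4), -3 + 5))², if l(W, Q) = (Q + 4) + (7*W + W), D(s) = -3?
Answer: 103041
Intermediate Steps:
l(W, Q) = 4 + Q + 8*W (l(W, Q) = (4 + Q) + 8*W = 4 + Q + 8*W)
(339 + l(D(-4), -3 + 5))² = (339 + (4 + (-3 + 5) + 8*(-3)))² = (339 + (4 + 2 - 24))² = (339 - 18)² = 321² = 103041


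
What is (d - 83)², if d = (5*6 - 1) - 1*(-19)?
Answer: 1225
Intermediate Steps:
d = 48 (d = (30 - 1) + 19 = 29 + 19 = 48)
(d - 83)² = (48 - 83)² = (-35)² = 1225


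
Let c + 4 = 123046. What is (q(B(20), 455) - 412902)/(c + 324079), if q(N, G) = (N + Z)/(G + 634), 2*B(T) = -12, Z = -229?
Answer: -449650513/486914769 ≈ -0.92347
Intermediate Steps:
B(T) = -6 (B(T) = (½)*(-12) = -6)
c = 123042 (c = -4 + 123046 = 123042)
q(N, G) = (-229 + N)/(634 + G) (q(N, G) = (N - 229)/(G + 634) = (-229 + N)/(634 + G))
(q(B(20), 455) - 412902)/(c + 324079) = ((-229 - 6)/(634 + 455) - 412902)/(123042 + 324079) = (-235/1089 - 412902)/447121 = ((1/1089)*(-235) - 412902)*(1/447121) = (-235/1089 - 412902)*(1/447121) = -449650513/1089*1/447121 = -449650513/486914769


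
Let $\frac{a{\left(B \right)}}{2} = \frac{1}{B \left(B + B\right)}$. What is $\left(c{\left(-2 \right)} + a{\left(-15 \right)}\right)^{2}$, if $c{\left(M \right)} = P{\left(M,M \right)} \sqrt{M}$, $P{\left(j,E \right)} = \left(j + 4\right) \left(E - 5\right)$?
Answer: $\frac{\left(1 - 3150 i \sqrt{2}\right)^{2}}{50625} \approx -392.0 - 0.17599 i$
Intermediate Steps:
$P{\left(j,E \right)} = \left(-5 + E\right) \left(4 + j\right)$ ($P{\left(j,E \right)} = \left(4 + j\right) \left(-5 + E\right) = \left(-5 + E\right) \left(4 + j\right)$)
$a{\left(B \right)} = \frac{1}{B^{2}}$ ($a{\left(B \right)} = \frac{2}{B \left(B + B\right)} = \frac{2}{B 2 B} = \frac{2}{2 B^{2}} = 2 \frac{1}{2 B^{2}} = \frac{1}{B^{2}}$)
$c{\left(M \right)} = \sqrt{M} \left(-20 + M^{2} - M\right)$ ($c{\left(M \right)} = \left(-20 - 5 M + 4 M + M M\right) \sqrt{M} = \left(-20 - 5 M + 4 M + M^{2}\right) \sqrt{M} = \left(-20 + M^{2} - M\right) \sqrt{M} = \sqrt{M} \left(-20 + M^{2} - M\right)$)
$\left(c{\left(-2 \right)} + a{\left(-15 \right)}\right)^{2} = \left(\sqrt{-2} \left(-20 + \left(-2\right)^{2} - -2\right) + \frac{1}{225}\right)^{2} = \left(i \sqrt{2} \left(-20 + 4 + 2\right) + \frac{1}{225}\right)^{2} = \left(i \sqrt{2} \left(-14\right) + \frac{1}{225}\right)^{2} = \left(- 14 i \sqrt{2} + \frac{1}{225}\right)^{2} = \left(\frac{1}{225} - 14 i \sqrt{2}\right)^{2}$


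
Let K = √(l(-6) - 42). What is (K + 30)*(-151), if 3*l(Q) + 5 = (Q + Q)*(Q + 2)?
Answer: -4530 - 151*I*√249/3 ≈ -4530.0 - 794.25*I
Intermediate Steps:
l(Q) = -5/3 + 2*Q*(2 + Q)/3 (l(Q) = -5/3 + ((Q + Q)*(Q + 2))/3 = -5/3 + ((2*Q)*(2 + Q))/3 = -5/3 + (2*Q*(2 + Q))/3 = -5/3 + 2*Q*(2 + Q)/3)
K = I*√249/3 (K = √((-5/3 + (⅔)*(-6)² + (4/3)*(-6)) - 42) = √((-5/3 + (⅔)*36 - 8) - 42) = √((-5/3 + 24 - 8) - 42) = √(43/3 - 42) = √(-83/3) = I*√249/3 ≈ 5.2599*I)
(K + 30)*(-151) = (I*√249/3 + 30)*(-151) = (30 + I*√249/3)*(-151) = -4530 - 151*I*√249/3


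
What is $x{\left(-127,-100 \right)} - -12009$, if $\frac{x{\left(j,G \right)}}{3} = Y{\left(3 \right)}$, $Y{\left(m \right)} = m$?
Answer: $12018$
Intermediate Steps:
$x{\left(j,G \right)} = 9$ ($x{\left(j,G \right)} = 3 \cdot 3 = 9$)
$x{\left(-127,-100 \right)} - -12009 = 9 - -12009 = 9 + 12009 = 12018$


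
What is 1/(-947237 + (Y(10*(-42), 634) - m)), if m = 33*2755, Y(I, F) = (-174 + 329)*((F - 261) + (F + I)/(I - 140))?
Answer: -56/54902189 ≈ -1.0200e-6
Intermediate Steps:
Y(I, F) = -40455 + 155*F + 155*(F + I)/(-140 + I) (Y(I, F) = 155*((-261 + F) + (F + I)/(-140 + I)) = 155*(-261 + F + (F + I)/(-140 + I)) = -40455 + 155*F + 155*(F + I)/(-140 + I))
m = 90915
1/(-947237 + (Y(10*(-42), 634) - m)) = 1/(-947237 + (155*(36540 - 2600*(-42) - 139*634 + 634*(10*(-42)))/(-140 + 10*(-42)) - 1*90915)) = 1/(-947237 + (155*(36540 - 260*(-420) - 88126 + 634*(-420))/(-140 - 420) - 90915)) = 1/(-947237 + (155*(36540 + 109200 - 88126 - 266280)/(-560) - 90915)) = 1/(-947237 + (155*(-1/560)*(-208666) - 90915)) = 1/(-947237 + (3234323/56 - 90915)) = 1/(-947237 - 1856917/56) = 1/(-54902189/56) = -56/54902189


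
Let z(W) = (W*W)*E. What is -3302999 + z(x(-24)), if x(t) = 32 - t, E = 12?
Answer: -3265367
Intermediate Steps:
z(W) = 12*W² (z(W) = (W*W)*12 = W²*12 = 12*W²)
-3302999 + z(x(-24)) = -3302999 + 12*(32 - 1*(-24))² = -3302999 + 12*(32 + 24)² = -3302999 + 12*56² = -3302999 + 12*3136 = -3302999 + 37632 = -3265367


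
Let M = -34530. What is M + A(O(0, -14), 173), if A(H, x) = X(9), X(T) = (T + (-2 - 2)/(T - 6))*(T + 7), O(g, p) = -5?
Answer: -103222/3 ≈ -34407.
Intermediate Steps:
X(T) = (7 + T)*(T - 4/(-6 + T)) (X(T) = (T - 4/(-6 + T))*(7 + T) = (7 + T)*(T - 4/(-6 + T)))
A(H, x) = 368/3 (A(H, x) = (-28 + 9**2 + 9**3 - 46*9)/(-6 + 9) = (-28 + 81 + 729 - 414)/3 = (1/3)*368 = 368/3)
M + A(O(0, -14), 173) = -34530 + 368/3 = -103222/3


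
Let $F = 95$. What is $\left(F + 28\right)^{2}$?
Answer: $15129$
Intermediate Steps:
$\left(F + 28\right)^{2} = \left(95 + 28\right)^{2} = 123^{2} = 15129$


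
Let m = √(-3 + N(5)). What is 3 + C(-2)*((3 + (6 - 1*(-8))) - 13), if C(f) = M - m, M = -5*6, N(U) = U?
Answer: -117 - 4*√2 ≈ -122.66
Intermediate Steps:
M = -30
m = √2 (m = √(-3 + 5) = √2 ≈ 1.4142)
C(f) = -30 - √2
3 + C(-2)*((3 + (6 - 1*(-8))) - 13) = 3 + (-30 - √2)*((3 + (6 - 1*(-8))) - 13) = 3 + (-30 - √2)*((3 + (6 + 8)) - 13) = 3 + (-30 - √2)*((3 + 14) - 13) = 3 + (-30 - √2)*(17 - 13) = 3 + (-30 - √2)*4 = 3 + (-120 - 4*√2) = -117 - 4*√2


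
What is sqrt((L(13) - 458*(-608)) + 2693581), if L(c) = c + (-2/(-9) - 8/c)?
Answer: 2*sqrt(1130124905)/39 ≈ 1724.0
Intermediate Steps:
L(c) = 2/9 + c - 8/c (L(c) = c + (-2*(-1/9) - 8/c) = c + (2/9 - 8/c) = 2/9 + c - 8/c)
sqrt((L(13) - 458*(-608)) + 2693581) = sqrt(((2/9 + 13 - 8/13) - 458*(-608)) + 2693581) = sqrt(((2/9 + 13 - 8*1/13) + 278464) + 2693581) = sqrt(((2/9 + 13 - 8/13) + 278464) + 2693581) = sqrt((1475/117 + 278464) + 2693581) = sqrt(32581763/117 + 2693581) = sqrt(347730740/117) = 2*sqrt(1130124905)/39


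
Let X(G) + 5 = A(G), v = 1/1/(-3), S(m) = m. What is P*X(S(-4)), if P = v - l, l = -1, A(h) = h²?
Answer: -22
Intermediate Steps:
v = -3 (v = 1/(-⅓) = 1*(-3) = -3)
X(G) = -5 + G²
P = -2 (P = -3 - 1*(-1) = -3 + 1 = -2)
P*X(S(-4)) = -2*(-5 + (-4)²) = -2*(-5 + 16) = -2*11 = -22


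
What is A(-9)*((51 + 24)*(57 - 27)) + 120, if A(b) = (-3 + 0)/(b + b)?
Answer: 495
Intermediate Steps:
A(b) = -3/(2*b) (A(b) = -3*1/(2*b) = -3/(2*b))
A(-9)*((51 + 24)*(57 - 27)) + 120 = (-3/2/(-9))*((51 + 24)*(57 - 27)) + 120 = (-3/2*(-1/9))*(75*30) + 120 = (1/6)*2250 + 120 = 375 + 120 = 495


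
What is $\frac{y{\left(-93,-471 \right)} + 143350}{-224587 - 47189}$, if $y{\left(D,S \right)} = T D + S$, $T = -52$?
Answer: $- \frac{147715}{271776} \approx -0.54352$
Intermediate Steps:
$y{\left(D,S \right)} = S - 52 D$ ($y{\left(D,S \right)} = - 52 D + S = S - 52 D$)
$\frac{y{\left(-93,-471 \right)} + 143350}{-224587 - 47189} = \frac{\left(-471 - -4836\right) + 143350}{-224587 - 47189} = \frac{\left(-471 + 4836\right) + 143350}{-271776} = \left(4365 + 143350\right) \left(- \frac{1}{271776}\right) = 147715 \left(- \frac{1}{271776}\right) = - \frac{147715}{271776}$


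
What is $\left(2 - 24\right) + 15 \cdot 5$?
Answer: $53$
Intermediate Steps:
$\left(2 - 24\right) + 15 \cdot 5 = -22 + 75 = 53$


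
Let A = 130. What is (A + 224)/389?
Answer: 354/389 ≈ 0.91003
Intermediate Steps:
(A + 224)/389 = (130 + 224)/389 = 354*(1/389) = 354/389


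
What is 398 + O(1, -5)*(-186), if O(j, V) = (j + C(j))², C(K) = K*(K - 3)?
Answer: 212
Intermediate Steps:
C(K) = K*(-3 + K)
O(j, V) = (j + j*(-3 + j))²
398 + O(1, -5)*(-186) = 398 + (1²*(-2 + 1)²)*(-186) = 398 + (1*(-1)²)*(-186) = 398 + (1*1)*(-186) = 398 + 1*(-186) = 398 - 186 = 212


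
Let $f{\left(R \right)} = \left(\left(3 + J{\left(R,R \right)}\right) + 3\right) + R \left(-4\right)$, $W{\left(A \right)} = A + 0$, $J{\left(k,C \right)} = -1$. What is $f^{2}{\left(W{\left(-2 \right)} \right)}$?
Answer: $169$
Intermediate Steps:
$W{\left(A \right)} = A$
$f{\left(R \right)} = 5 - 4 R$ ($f{\left(R \right)} = \left(\left(3 - 1\right) + 3\right) + R \left(-4\right) = \left(2 + 3\right) - 4 R = 5 - 4 R$)
$f^{2}{\left(W{\left(-2 \right)} \right)} = \left(5 - -8\right)^{2} = \left(5 + 8\right)^{2} = 13^{2} = 169$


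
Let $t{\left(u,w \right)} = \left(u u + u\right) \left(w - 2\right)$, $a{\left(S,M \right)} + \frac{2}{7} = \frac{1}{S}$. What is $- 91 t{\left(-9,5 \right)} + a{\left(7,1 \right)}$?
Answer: $- \frac{137593}{7} \approx -19656.0$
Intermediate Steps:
$a{\left(S,M \right)} = - \frac{2}{7} + \frac{1}{S}$
$t{\left(u,w \right)} = \left(-2 + w\right) \left(u + u^{2}\right)$ ($t{\left(u,w \right)} = \left(u^{2} + u\right) \left(-2 + w\right) = \left(u + u^{2}\right) \left(-2 + w\right) = \left(-2 + w\right) \left(u + u^{2}\right)$)
$- 91 t{\left(-9,5 \right)} + a{\left(7,1 \right)} = - 91 \left(- 9 \left(-2 + 5 - -18 - 45\right)\right) - \left(\frac{2}{7} - \frac{1}{7}\right) = - 91 \left(- 9 \left(-2 + 5 + 18 - 45\right)\right) + \left(- \frac{2}{7} + \frac{1}{7}\right) = - 91 \left(\left(-9\right) \left(-24\right)\right) - \frac{1}{7} = \left(-91\right) 216 - \frac{1}{7} = -19656 - \frac{1}{7} = - \frac{137593}{7}$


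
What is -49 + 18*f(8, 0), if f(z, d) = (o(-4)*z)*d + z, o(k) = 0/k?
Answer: 95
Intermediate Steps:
o(k) = 0
f(z, d) = z (f(z, d) = (0*z)*d + z = 0*d + z = 0 + z = z)
-49 + 18*f(8, 0) = -49 + 18*8 = -49 + 144 = 95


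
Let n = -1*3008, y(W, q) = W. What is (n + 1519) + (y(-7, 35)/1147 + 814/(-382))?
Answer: -326673819/219077 ≈ -1491.1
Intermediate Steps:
n = -3008
(n + 1519) + (y(-7, 35)/1147 + 814/(-382)) = (-3008 + 1519) + (-7/1147 + 814/(-382)) = -1489 + (-7*1/1147 + 814*(-1/382)) = -1489 + (-7/1147 - 407/191) = -1489 - 468166/219077 = -326673819/219077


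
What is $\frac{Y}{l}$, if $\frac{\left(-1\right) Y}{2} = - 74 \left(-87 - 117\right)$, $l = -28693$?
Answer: $\frac{30192}{28693} \approx 1.0522$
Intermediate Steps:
$Y = -30192$ ($Y = - 2 \left(- 74 \left(-87 - 117\right)\right) = - 2 \left(\left(-74\right) \left(-204\right)\right) = \left(-2\right) 15096 = -30192$)
$\frac{Y}{l} = - \frac{30192}{-28693} = \left(-30192\right) \left(- \frac{1}{28693}\right) = \frac{30192}{28693}$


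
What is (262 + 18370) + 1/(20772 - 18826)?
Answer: 36257873/1946 ≈ 18632.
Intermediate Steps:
(262 + 18370) + 1/(20772 - 18826) = 18632 + 1/1946 = 36257873/1946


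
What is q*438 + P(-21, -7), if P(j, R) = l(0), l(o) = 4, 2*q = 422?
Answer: 92422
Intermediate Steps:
q = 211 (q = (1/2)*422 = 211)
P(j, R) = 4
q*438 + P(-21, -7) = 211*438 + 4 = 92418 + 4 = 92422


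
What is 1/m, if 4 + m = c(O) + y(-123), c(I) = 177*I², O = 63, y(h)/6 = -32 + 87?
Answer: 1/702839 ≈ 1.4228e-6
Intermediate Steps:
y(h) = 330 (y(h) = 6*(-32 + 87) = 6*55 = 330)
m = 702839 (m = -4 + (177*63² + 330) = -4 + (177*3969 + 330) = -4 + (702513 + 330) = -4 + 702843 = 702839)
1/m = 1/702839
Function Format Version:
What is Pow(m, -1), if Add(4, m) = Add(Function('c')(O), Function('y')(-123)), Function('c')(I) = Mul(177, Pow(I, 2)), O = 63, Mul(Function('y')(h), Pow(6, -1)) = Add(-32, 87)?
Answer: Rational(1, 702839) ≈ 1.4228e-6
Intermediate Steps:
Function('y')(h) = 330 (Function('y')(h) = Mul(6, Add(-32, 87)) = Mul(6, 55) = 330)
m = 702839 (m = Add(-4, Add(Mul(177, Pow(63, 2)), 330)) = Add(-4, Add(Mul(177, 3969), 330)) = Add(-4, Add(702513, 330)) = Add(-4, 702843) = 702839)
Pow(m, -1) = Pow(702839, -1) = Rational(1, 702839)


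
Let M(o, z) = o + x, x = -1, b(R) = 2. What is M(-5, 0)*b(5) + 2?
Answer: -10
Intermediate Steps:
M(o, z) = -1 + o (M(o, z) = o - 1 = -1 + o)
M(-5, 0)*b(5) + 2 = (-1 - 5)*2 + 2 = -6*2 + 2 = -12 + 2 = -10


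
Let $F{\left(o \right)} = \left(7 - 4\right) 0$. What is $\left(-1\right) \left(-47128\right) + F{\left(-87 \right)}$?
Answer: $47128$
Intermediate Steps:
$F{\left(o \right)} = 0$ ($F{\left(o \right)} = 3 \cdot 0 = 0$)
$\left(-1\right) \left(-47128\right) + F{\left(-87 \right)} = \left(-1\right) \left(-47128\right) + 0 = 47128 + 0 = 47128$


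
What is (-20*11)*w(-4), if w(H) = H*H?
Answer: -3520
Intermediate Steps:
w(H) = H²
(-20*11)*w(-4) = -20*11*(-4)² = -220*16 = -3520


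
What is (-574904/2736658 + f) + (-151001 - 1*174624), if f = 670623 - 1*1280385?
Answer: -1279917445775/1368329 ≈ -9.3539e+5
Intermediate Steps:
f = -609762 (f = 670623 - 1280385 = -609762)
(-574904/2736658 + f) + (-151001 - 1*174624) = (-574904/2736658 - 609762) + (-151001 - 1*174624) = (-574904*1/2736658 - 609762) + (-151001 - 174624) = (-287452/1368329 - 609762) - 325625 = -834355315150/1368329 - 325625 = -1279917445775/1368329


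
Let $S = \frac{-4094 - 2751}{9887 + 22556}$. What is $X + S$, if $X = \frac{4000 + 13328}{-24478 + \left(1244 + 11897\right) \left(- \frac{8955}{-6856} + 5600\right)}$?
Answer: $- \frac{3449312401409291}{16366849639044541} \approx -0.21075$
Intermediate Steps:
$S = - \frac{6845}{32443} \approx -0.21099$
$X = \frac{118800768}{504480154087}$ ($X = \frac{17328}{-24478 + 13141 \left(\left(-8955\right) \left(- \frac{1}{6856}\right) + 5600\right)} = \frac{17328}{-24478 + 13141 \left(\frac{8955}{6856} + 5600\right)} = \frac{17328}{-24478 + 13141 \cdot \frac{38402555}{6856}} = \frac{17328}{-24478 + \frac{504647975255}{6856}} = \frac{17328}{\frac{504480154087}{6856}} = 17328 \cdot \frac{6856}{504480154087} = \frac{118800768}{504480154087} \approx 0.00023549$)
$X + S = \frac{118800768}{504480154087} - \frac{6845}{32443} = - \frac{3449312401409291}{16366849639044541}$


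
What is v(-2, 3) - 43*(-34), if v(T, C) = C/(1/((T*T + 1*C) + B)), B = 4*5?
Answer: 1543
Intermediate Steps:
B = 20
v(T, C) = C*(20 + C + T**2) (v(T, C) = C/(1/((T*T + 1*C) + 20)) = C/(1/((T**2 + C) + 20)) = C/(1/((C + T**2) + 20)) = C/(1/(20 + C + T**2)) = C*(20 + C + T**2))
v(-2, 3) - 43*(-34) = 3*(20 + 3 + (-2)**2) - 43*(-34) = 3*(20 + 3 + 4) + 1462 = 3*27 + 1462 = 81 + 1462 = 1543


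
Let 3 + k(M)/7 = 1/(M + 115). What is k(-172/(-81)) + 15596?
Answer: 147760592/9487 ≈ 15575.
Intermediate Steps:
k(M) = -21 + 7/(115 + M) (k(M) = -21 + 7/(M + 115) = -21 + 7/(115 + M))
k(-172/(-81)) + 15596 = 7*(-344 - (-516)/(-81))/(115 - 172/(-81)) + 15596 = 7*(-344 - (-516)*(-1)/81)/(115 - 172*(-1/81)) + 15596 = 7*(-344 - 3*172/81)/(115 + 172/81) + 15596 = 7*(-344 - 172/27)/(9487/81) + 15596 = 7*(81/9487)*(-9460/27) + 15596 = -198660/9487 + 15596 = 147760592/9487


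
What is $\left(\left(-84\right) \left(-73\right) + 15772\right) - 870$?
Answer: $21034$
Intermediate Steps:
$\left(\left(-84\right) \left(-73\right) + 15772\right) - 870 = \left(6132 + 15772\right) - 870 = 21904 - 870 = 21034$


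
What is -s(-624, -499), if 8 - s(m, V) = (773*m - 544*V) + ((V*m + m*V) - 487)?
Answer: 411361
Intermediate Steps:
s(m, V) = 495 - 773*m + 544*V - 2*V*m (s(m, V) = 8 - ((773*m - 544*V) + ((V*m + m*V) - 487)) = 8 - ((-544*V + 773*m) + ((V*m + V*m) - 487)) = 8 - ((-544*V + 773*m) + (2*V*m - 487)) = 8 - ((-544*V + 773*m) + (-487 + 2*V*m)) = 8 - (-487 - 544*V + 773*m + 2*V*m) = 8 + (487 - 773*m + 544*V - 2*V*m) = 495 - 773*m + 544*V - 2*V*m)
-s(-624, -499) = -(495 - 773*(-624) + 544*(-499) - 2*(-499)*(-624)) = -(495 + 482352 - 271456 - 622752) = -1*(-411361) = 411361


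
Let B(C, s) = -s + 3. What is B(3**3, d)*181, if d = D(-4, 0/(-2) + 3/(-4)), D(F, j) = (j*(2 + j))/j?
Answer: 1267/4 ≈ 316.75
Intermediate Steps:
D(F, j) = 2 + j
d = 5/4 (d = 2 + (0/(-2) + 3/(-4)) = 2 + (0*(-1/2) + 3*(-1/4)) = 2 + (0 - 3/4) = 2 - 3/4 = 5/4 ≈ 1.2500)
B(C, s) = 3 - s
B(3**3, d)*181 = (3 - 1*5/4)*181 = (3 - 5/4)*181 = (7/4)*181 = 1267/4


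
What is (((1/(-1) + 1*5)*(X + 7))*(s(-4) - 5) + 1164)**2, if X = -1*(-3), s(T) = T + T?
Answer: 414736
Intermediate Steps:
s(T) = 2*T
X = 3
(((1/(-1) + 1*5)*(X + 7))*(s(-4) - 5) + 1164)**2 = (((1/(-1) + 1*5)*(3 + 7))*(2*(-4) - 5) + 1164)**2 = (((-1 + 5)*10)*(-8 - 5) + 1164)**2 = ((4*10)*(-13) + 1164)**2 = (40*(-13) + 1164)**2 = (-520 + 1164)**2 = 644**2 = 414736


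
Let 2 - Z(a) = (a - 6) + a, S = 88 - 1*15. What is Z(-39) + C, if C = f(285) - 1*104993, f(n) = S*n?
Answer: -84102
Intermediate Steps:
S = 73 (S = 88 - 15 = 73)
f(n) = 73*n
C = -84188 (C = 73*285 - 1*104993 = 20805 - 104993 = -84188)
Z(a) = 8 - 2*a (Z(a) = 2 - ((a - 6) + a) = 2 - ((-6 + a) + a) = 2 - (-6 + 2*a) = 2 + (6 - 2*a) = 8 - 2*a)
Z(-39) + C = (8 - 2*(-39)) - 84188 = (8 + 78) - 84188 = 86 - 84188 = -84102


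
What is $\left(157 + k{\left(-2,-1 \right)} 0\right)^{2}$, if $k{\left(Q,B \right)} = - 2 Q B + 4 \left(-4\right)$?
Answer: $24649$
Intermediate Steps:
$k{\left(Q,B \right)} = -16 - 2 B Q$ ($k{\left(Q,B \right)} = - 2 B Q - 16 = -16 - 2 B Q$)
$\left(157 + k{\left(-2,-1 \right)} 0\right)^{2} = \left(157 + \left(-16 - \left(-2\right) \left(-2\right)\right) 0\right)^{2} = \left(157 + \left(-16 - 4\right) 0\right)^{2} = \left(157 - 0\right)^{2} = \left(157 + 0\right)^{2} = 157^{2} = 24649$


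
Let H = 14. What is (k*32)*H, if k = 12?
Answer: 5376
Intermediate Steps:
(k*32)*H = (12*32)*14 = 384*14 = 5376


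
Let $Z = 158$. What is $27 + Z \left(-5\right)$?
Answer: $-763$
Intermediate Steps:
$27 + Z \left(-5\right) = 27 + 158 \left(-5\right) = 27 - 790 = -763$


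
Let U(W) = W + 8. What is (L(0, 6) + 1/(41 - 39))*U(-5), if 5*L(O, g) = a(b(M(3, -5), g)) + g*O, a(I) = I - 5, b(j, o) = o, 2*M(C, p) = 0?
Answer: 21/10 ≈ 2.1000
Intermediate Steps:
M(C, p) = 0 (M(C, p) = (1/2)*0 = 0)
a(I) = -5 + I
U(W) = 8 + W
L(O, g) = -1 + g/5 + O*g/5 (L(O, g) = ((-5 + g) + g*O)/5 = ((-5 + g) + O*g)/5 = (-5 + g + O*g)/5 = -1 + g/5 + O*g/5)
(L(0, 6) + 1/(41 - 39))*U(-5) = ((-1 + (1/5)*6 + (1/5)*0*6) + 1/(41 - 39))*(8 - 5) = ((-1 + 6/5 + 0) + 1/2)*3 = (1/5 + 1/2)*3 = (7/10)*3 = 21/10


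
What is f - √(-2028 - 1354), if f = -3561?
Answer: -3561 - I*√3382 ≈ -3561.0 - 58.155*I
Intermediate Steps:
f - √(-2028 - 1354) = -3561 - √(-2028 - 1354) = -3561 - √(-3382) = -3561 - I*√3382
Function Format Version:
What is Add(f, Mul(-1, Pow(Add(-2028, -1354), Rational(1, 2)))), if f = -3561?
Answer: Add(-3561, Mul(-1, I, Pow(3382, Rational(1, 2)))) ≈ Add(-3561.0, Mul(-58.155, I))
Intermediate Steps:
Add(f, Mul(-1, Pow(Add(-2028, -1354), Rational(1, 2)))) = Add(-3561, Mul(-1, Pow(Add(-2028, -1354), Rational(1, 2)))) = Add(-3561, Mul(-1, Pow(-3382, Rational(1, 2)))) = Add(-3561, Mul(-1, Mul(I, Pow(3382, Rational(1, 2))))) = Add(-3561, Mul(-1, I, Pow(3382, Rational(1, 2))))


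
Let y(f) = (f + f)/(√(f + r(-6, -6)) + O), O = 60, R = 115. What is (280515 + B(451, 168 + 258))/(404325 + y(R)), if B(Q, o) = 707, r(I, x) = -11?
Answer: 172833416760/248492484473 + 281222*√26/1242462422365 ≈ 0.69553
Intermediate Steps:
y(f) = 2*f/(60 + √(-11 + f)) (y(f) = (f + f)/(√(f - 11) + 60) = (2*f)/(√(-11 + f) + 60) = (2*f)/(60 + √(-11 + f)) = 2*f/(60 + √(-11 + f)))
(280515 + B(451, 168 + 258))/(404325 + y(R)) = (280515 + 707)/(404325 + 2*115/(60 + √(-11 + 115))) = 281222/(404325 + 2*115/(60 + √104)) = 281222/(404325 + 2*115/(60 + 2*√26)) = 281222/(404325 + 230/(60 + 2*√26))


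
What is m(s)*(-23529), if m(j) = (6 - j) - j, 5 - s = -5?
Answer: 329406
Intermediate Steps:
s = 10 (s = 5 - 1*(-5) = 5 + 5 = 10)
m(j) = 6 - 2*j
m(s)*(-23529) = (6 - 2*10)*(-23529) = (6 - 20)*(-23529) = -14*(-23529) = 329406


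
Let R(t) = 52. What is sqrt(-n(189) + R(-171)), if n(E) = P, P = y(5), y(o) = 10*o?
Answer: sqrt(2) ≈ 1.4142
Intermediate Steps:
P = 50 (P = 10*5 = 50)
n(E) = 50
sqrt(-n(189) + R(-171)) = sqrt(-1*50 + 52) = sqrt(-50 + 52) = sqrt(2)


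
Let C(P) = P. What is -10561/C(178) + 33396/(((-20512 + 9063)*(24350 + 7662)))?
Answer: -967667336789/16309489766 ≈ -59.332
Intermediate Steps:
-10561/C(178) + 33396/(((-20512 + 9063)*(24350 + 7662))) = -10561/178 + 33396/(((-20512 + 9063)*(24350 + 7662))) = -10561*1/178 + 33396/((-11449*32012)) = -10561/178 + 33396/(-366505388) = -10561/178 + 33396*(-1/366505388) = -10561/178 - 8349/91626347 = -967667336789/16309489766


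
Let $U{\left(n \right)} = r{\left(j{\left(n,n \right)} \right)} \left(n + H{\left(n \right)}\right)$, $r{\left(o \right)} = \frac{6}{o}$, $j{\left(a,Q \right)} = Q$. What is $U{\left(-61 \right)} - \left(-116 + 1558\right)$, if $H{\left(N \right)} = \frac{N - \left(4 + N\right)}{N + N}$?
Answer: $- \frac{5343368}{3721} \approx -1436.0$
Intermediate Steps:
$H{\left(N \right)} = - \frac{2}{N}$ ($H{\left(N \right)} = - \frac{4}{2 N} = - 4 \frac{1}{2 N} = - \frac{2}{N}$)
$U{\left(n \right)} = \frac{6 \left(n - \frac{2}{n}\right)}{n}$ ($U{\left(n \right)} = \frac{6}{n} \left(n - \frac{2}{n}\right) = \frac{6 \left(n - \frac{2}{n}\right)}{n}$)
$U{\left(-61 \right)} - \left(-116 + 1558\right) = \left(6 - \frac{12}{3721}\right) - \left(-116 + 1558\right) = \left(6 - \frac{12}{3721}\right) - 1442 = \frac{22314}{3721} - 1442 = - \frac{5343368}{3721}$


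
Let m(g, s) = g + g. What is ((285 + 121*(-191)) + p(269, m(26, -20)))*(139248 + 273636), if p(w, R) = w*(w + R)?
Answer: 26227630332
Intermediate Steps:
m(g, s) = 2*g
p(w, R) = w*(R + w)
((285 + 121*(-191)) + p(269, m(26, -20)))*(139248 + 273636) = ((285 + 121*(-191)) + 269*(2*26 + 269))*(139248 + 273636) = ((285 - 23111) + 269*(52 + 269))*412884 = (-22826 + 269*321)*412884 = (-22826 + 86349)*412884 = 63523*412884 = 26227630332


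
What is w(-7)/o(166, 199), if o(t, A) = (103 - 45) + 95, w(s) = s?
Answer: -7/153 ≈ -0.045752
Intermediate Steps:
o(t, A) = 153 (o(t, A) = 58 + 95 = 153)
w(-7)/o(166, 199) = -7/153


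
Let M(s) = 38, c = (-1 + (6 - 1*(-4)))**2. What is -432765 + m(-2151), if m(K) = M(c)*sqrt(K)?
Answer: -432765 + 114*I*sqrt(239) ≈ -4.3277e+5 + 1762.4*I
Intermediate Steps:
c = 81 (c = (-1 + (6 + 4))**2 = (-1 + 10)**2 = 9**2 = 81)
m(K) = 38*sqrt(K)
-432765 + m(-2151) = -432765 + 38*sqrt(-2151) = -432765 + 38*(3*I*sqrt(239)) = -432765 + 114*I*sqrt(239)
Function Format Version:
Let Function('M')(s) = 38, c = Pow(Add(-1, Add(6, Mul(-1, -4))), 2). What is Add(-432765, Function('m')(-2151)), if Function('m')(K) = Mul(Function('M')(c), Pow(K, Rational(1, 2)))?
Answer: Add(-432765, Mul(114, I, Pow(239, Rational(1, 2)))) ≈ Add(-4.3277e+5, Mul(1762.4, I))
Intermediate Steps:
c = 81 (c = Pow(Add(-1, Add(6, 4)), 2) = Pow(Add(-1, 10), 2) = Pow(9, 2) = 81)
Function('m')(K) = Mul(38, Pow(K, Rational(1, 2)))
Add(-432765, Function('m')(-2151)) = Add(-432765, Mul(38, Pow(-2151, Rational(1, 2)))) = Add(-432765, Mul(38, Mul(3, I, Pow(239, Rational(1, 2))))) = Add(-432765, Mul(114, I, Pow(239, Rational(1, 2))))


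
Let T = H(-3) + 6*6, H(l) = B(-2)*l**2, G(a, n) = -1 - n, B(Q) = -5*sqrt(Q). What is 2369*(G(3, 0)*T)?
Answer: -85284 + 106605*I*sqrt(2) ≈ -85284.0 + 1.5076e+5*I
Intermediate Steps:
H(l) = -5*I*sqrt(2)*l**2 (H(l) = (-5*I*sqrt(2))*l**2 = -5*I*sqrt(2)*l**2)
T = 36 - 45*I*sqrt(2) (T = -5*I*sqrt(2)*(-3)**2 + 6*6 = -5*I*sqrt(2)*9 + 36 = -45*I*sqrt(2) + 36 = 36 - 45*I*sqrt(2) ≈ 36.0 - 63.64*I)
2369*(G(3, 0)*T) = 2369*((-1 - 1*0)*(36 - 45*I*sqrt(2))) = 2369*((-1 + 0)*(36 - 45*I*sqrt(2))) = 2369*(-(36 - 45*I*sqrt(2))) = 2369*(-36 + 45*I*sqrt(2)) = -85284 + 106605*I*sqrt(2)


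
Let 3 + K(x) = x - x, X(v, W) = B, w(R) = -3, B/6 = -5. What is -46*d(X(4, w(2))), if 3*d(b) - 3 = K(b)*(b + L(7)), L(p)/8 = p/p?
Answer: -1058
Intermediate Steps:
B = -30 (B = 6*(-5) = -30)
X(v, W) = -30
L(p) = 8 (L(p) = 8*(p/p) = 8*1 = 8)
K(x) = -3 (K(x) = -3 + (x - x) = -3 + 0 = -3)
d(b) = -7 - b (d(b) = 1 + (-3*(b + 8))/3 = 1 + (-3*(8 + b))/3 = 1 + (-24 - 3*b)/3 = 1 + (-8 - b) = -7 - b)
-46*d(X(4, w(2))) = -46*(-7 - 1*(-30)) = -46*(-7 + 30) = -46*23 = -1058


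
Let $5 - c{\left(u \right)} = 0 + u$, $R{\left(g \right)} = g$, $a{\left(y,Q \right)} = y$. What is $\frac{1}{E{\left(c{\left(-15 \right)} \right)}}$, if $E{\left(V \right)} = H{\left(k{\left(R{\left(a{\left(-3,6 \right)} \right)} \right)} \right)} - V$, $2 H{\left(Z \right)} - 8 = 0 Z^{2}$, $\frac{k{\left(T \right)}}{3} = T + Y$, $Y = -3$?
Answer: $- \frac{1}{16} \approx -0.0625$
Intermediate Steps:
$c{\left(u \right)} = 5 - u$ ($c{\left(u \right)} = 5 - \left(0 + u\right) = 5 - u$)
$k{\left(T \right)} = -9 + 3 T$ ($k{\left(T \right)} = 3 \left(T - 3\right) = 3 \left(-3 + T\right) = -9 + 3 T$)
$H{\left(Z \right)} = 4$ ($H{\left(Z \right)} = 4 + \frac{0 Z^{2}}{2} = 4 + \frac{1}{2} \cdot 0 = 4 + 0 = 4$)
$E{\left(V \right)} = 4 - V$
$\frac{1}{E{\left(c{\left(-15 \right)} \right)}} = \frac{1}{4 - \left(5 - -15\right)} = \frac{1}{4 - \left(5 + 15\right)} = \frac{1}{4 - 20} = \frac{1}{-16} = - \frac{1}{16}$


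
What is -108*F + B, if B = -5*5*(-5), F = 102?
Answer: -10891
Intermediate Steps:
B = 125 (B = -25*(-5) = 125)
-108*F + B = -108*102 + 125 = -11016 + 125 = -10891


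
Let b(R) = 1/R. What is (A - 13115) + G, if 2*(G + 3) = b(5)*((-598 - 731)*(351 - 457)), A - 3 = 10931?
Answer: 59517/5 ≈ 11903.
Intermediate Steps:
A = 10934 (A = 3 + 10931 = 10934)
G = 70422/5 (G = -3 + (((-598 - 731)*(351 - 457))/5)/2 = -3 + ((-1329*(-106))/5)/2 = -3 + ((1/5)*140874)/2 = -3 + (1/2)*(140874/5) = -3 + 70437/5 = 70422/5 ≈ 14084.)
(A - 13115) + G = (10934 - 13115) + 70422/5 = -2181 + 70422/5 = 59517/5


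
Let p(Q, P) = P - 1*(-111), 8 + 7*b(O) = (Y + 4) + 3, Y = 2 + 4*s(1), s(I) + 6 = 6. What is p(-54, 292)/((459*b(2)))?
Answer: 2821/459 ≈ 6.1460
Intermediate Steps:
s(I) = 0 (s(I) = -6 + 6 = 0)
Y = 2 (Y = 2 + 4*0 = 2 + 0 = 2)
b(O) = 1/7 (b(O) = -8/7 + ((2 + 4) + 3)/7 = -8/7 + (6 + 3)/7 = -8/7 + (1/7)*9 = -8/7 + 9/7 = 1/7)
p(Q, P) = 111 + P (p(Q, P) = P + 111 = 111 + P)
p(-54, 292)/((459*b(2))) = (111 + 292)/((459*(1/7))) = 403/(459/7) = 403*(7/459) = 2821/459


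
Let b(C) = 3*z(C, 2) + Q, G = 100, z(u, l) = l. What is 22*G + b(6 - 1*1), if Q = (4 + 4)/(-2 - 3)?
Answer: 11022/5 ≈ 2204.4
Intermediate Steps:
Q = -8/5 (Q = 8/(-5) = 8*(-⅕) = -8/5 ≈ -1.6000)
b(C) = 22/5 (b(C) = 3*2 - 8/5 = 6 - 8/5 = 22/5)
22*G + b(6 - 1*1) = 22*100 + 22/5 = 2200 + 22/5 = 11022/5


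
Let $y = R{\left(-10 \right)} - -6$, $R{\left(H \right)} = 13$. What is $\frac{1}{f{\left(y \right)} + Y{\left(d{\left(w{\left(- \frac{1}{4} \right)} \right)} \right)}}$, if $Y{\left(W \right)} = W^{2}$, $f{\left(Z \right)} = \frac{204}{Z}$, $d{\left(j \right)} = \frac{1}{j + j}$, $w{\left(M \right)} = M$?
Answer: $\frac{19}{280} \approx 0.067857$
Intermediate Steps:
$d{\left(j \right)} = \frac{1}{2 j}$
$y = 19$ ($y = 13 - -6 = 13 + 6 = 19$)
$\frac{1}{f{\left(y \right)} + Y{\left(d{\left(w{\left(- \frac{1}{4} \right)} \right)} \right)}} = \frac{1}{\frac{204}{19} + \left(\frac{1}{2 \left(- \frac{1}{4}\right)}\right)^{2}} = \frac{1}{\frac{204}{19} + \left(\frac{1}{2} \left(-4\right)\right)^{2}} = \frac{1}{\frac{204}{19} + \left(-2\right)^{2}} = \frac{1}{\frac{204}{19} + 4} = \frac{1}{\frac{280}{19}} = \frac{19}{280}$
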